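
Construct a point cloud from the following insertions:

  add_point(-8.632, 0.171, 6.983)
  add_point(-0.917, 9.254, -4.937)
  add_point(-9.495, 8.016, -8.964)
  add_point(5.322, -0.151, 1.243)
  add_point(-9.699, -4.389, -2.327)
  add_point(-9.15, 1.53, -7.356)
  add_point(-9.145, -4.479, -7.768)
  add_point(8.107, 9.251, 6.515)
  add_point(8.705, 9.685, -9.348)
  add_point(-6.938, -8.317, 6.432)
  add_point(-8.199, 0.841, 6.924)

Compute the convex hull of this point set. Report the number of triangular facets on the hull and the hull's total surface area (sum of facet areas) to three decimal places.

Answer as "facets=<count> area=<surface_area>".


Extreme-point indices: [0, 1, 2, 3, 4, 6, 7, 8, 9, 10] — 10 of 11 on the boundary.

Facet areas (half cross-product norm):
  f1: (p0, p9, p4) → 40.0098
  f2: (p7, p0, p9) → 78.9715
  f3: (p6, p9, p4) → 14.9150
  f4: (p3, p6, p8) → 130.5042
  f5: (p3, p6, p9) → 109.4139
  f6: (p3, p7, p8) → 79.3589
  f7: (p3, p7, p9) → 76.2397
  f8: (p2, p6, p8) → 114.5299
  f9: (p2, p0, p4) → 73.2746
  f10: (p2, p6, p4) → 34.2444
  f11: (p1, p7, p8) → 75.0640
  f12: (p1, p2, p8) → 38.6801
  f13: (p1, p2, p7) → 32.2405
  f14: (p10, p7, p0) → 3.6645
  f15: (p10, p2, p0) → 6.4936
  f16: (p10, p2, p7) → 158.7666
Σ area = 1066.371

Euler characteristic 10−24+16 = 2 ✓

facets=16 area=1066.371


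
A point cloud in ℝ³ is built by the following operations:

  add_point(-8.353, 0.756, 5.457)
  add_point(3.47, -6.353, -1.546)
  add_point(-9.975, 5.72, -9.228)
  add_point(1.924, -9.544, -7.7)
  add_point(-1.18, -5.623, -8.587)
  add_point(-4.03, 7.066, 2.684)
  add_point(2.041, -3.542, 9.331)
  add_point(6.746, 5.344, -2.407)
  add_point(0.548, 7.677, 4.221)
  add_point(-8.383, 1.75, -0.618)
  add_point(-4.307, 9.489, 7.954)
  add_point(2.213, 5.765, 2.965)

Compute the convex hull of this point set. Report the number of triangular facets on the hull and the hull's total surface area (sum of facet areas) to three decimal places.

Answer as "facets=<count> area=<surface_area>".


Extreme-point indices: [0, 1, 2, 3, 4, 6, 7, 8, 9, 10] — 10 of 12 on the boundary.

Triangle areas on the boundary:
  f1: (p10, p7, p2) → 129.5192
  f2: (p4, p7, p2) → 103.8106
  f3: (p4, p3, p7) → 37.2205
  f4: (p1, p3, p7) → 39.0666
  f5: (p1, p6, p7) → 68.3087
  f6: (p1, p6, p3) → 16.1111
  f7: (p0, p10, p2) → 77.4883
  f8: (p0, p10, p6) → 58.7160
  f9: (p0, p6, p3) → 105.3963
  f10: (p8, p6, p7) → 58.1704
  f11: (p8, p10, p7) → 4.8130
  f12: (p8, p10, p6) → 39.4264
  f13: (p9, p4, p3) → 24.6235
  f14: (p9, p0, p3) → 49.4177
  f15: (p9, p4, p2) → 61.0583
  f16: (p9, p0, p2) → 9.1220
Σ area = 882.269

Euler: V−E+F = 10−24+16 = 2.

facets=16 area=882.269


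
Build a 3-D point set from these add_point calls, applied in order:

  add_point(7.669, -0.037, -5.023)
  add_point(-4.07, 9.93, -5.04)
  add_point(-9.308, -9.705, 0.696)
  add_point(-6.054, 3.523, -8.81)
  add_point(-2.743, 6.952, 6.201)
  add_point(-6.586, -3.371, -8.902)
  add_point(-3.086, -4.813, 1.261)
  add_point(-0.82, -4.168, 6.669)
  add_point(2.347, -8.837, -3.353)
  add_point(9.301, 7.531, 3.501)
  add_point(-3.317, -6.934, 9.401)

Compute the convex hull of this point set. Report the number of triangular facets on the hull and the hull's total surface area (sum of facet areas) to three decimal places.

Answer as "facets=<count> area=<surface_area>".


Hull vertices (9/11): indices [0, 1, 2, 3, 4, 5, 8, 9, 10].

Area of each hull facet:
  f1: (p8, p5, p2) → 62.4014
  f2: (p4, p1, p2) → 109.1141
  f3: (p4, p1, p9) → 71.8628
  f4: (p3, p1, p2) → 57.5956
  f5: (p3, p5, p2) → 34.3565
  f6: (p10, p4, p2) → 77.5829
  f7: (p10, p4, p9) → 87.3179
  f8: (p10, p8, p2) → 64.9823
  f9: (p10, p8, p9) → 128.2450
  f10: (p0, p8, p5) → 61.5457
  f11: (p0, p3, p5) → 50.0292
  f12: (p0, p8, p9) → 51.6400
  f13: (p0, p1, p9) → 84.1047
  f14: (p0, p3, p1) → 55.6734
Σ area = 996.452

Euler: V−E+F = 9−21+14 = 2.

facets=14 area=996.452


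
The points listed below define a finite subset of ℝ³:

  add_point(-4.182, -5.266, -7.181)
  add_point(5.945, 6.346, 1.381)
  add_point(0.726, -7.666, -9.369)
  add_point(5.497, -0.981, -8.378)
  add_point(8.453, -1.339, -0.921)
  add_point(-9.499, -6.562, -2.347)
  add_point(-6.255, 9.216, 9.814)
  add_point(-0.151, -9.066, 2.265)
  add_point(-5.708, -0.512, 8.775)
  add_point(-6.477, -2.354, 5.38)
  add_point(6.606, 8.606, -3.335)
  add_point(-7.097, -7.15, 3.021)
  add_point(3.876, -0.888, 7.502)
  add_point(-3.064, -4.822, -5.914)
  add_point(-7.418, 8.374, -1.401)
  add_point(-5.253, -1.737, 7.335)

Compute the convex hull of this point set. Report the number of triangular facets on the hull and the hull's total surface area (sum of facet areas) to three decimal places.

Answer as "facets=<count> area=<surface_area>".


Points on the hull: [0, 1, 2, 3, 4, 5, 6, 7, 8, 10, 11, 12, 14] (13 of 16).

Facet areas (half cross-product norm):
  f1: (p14, p6, p5) → 84.4555
  f2: (p8, p6, p5) → 55.0022
  f3: (p2, p7, p5) → 58.0332
  f4: (p2, p7, p4) → 64.7982
  f5: (p10, p14, p6) → 80.0005
  f6: (p11, p7, p5) → 20.2754
  f7: (p11, p8, p5) → 21.4692
  f8: (p11, p8, p7) → 32.0035
  f9: (p12, p7, p4) → 48.2612
  f10: (p12, p8, p7) → 48.7700
  f11: (p12, p8, p6) → 47.1267
  f12: (p0, p14, p5) → 53.6302
  f13: (p0, p2, p5) → 13.4190
  f14: (p3, p10, p14) → 76.9828
  f15: (p3, p0, p14) → 80.1302
  f16: (p3, p0, p2) → 24.2032
  f17: (p3, p2, p4) → 31.8093
  f18: (p3, p10, p4) → 39.5034
  f19: (p1, p10, p6) → 34.0246
  f20: (p1, p12, p6) → 67.6773
  f21: (p1, p10, p4) → 22.0194
  f22: (p1, p12, p4) → 36.4959
Σ area = 1040.091

Euler characteristic 13−33+22 = 2 ✓

facets=22 area=1040.091


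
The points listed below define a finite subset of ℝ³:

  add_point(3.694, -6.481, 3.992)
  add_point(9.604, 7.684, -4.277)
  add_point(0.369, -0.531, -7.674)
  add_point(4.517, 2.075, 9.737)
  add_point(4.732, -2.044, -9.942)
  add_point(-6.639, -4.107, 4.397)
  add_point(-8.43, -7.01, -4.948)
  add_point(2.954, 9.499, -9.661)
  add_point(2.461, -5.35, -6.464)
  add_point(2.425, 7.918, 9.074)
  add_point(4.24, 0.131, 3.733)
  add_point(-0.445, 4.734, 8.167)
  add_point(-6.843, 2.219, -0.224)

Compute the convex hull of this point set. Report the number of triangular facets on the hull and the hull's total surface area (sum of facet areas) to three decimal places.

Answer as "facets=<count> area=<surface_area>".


facets=18 area=952.949

11 of the 13 inputs are extreme points: [0, 1, 3, 4, 5, 6, 7, 8, 9, 11, 12].

Facet areas (half cross-product norm):
  f1: (p4, p7, p6) → 85.6680
  f2: (p4, p7, p1) → 48.6418
  f3: (p12, p7, p6) → 78.6296
  f4: (p8, p4, p6) → 23.5880
  f5: (p5, p12, p6) → 36.8900
  f6: (p9, p12, p7) → 108.1346
  f7: (p9, p7, p1) → 65.2330
  f8: (p9, p3, p1) → 47.1623
  f9: (p0, p4, p1) → 88.5919
  f10: (p0, p8, p4) → 21.0267
  f11: (p0, p3, p1) → 81.1139
  f12: (p0, p5, p3) → 54.3889
  f13: (p0, p8, p6) → 58.8389
  f14: (p0, p5, p6) → 52.6288
  f15: (p11, p5, p12) → 40.7500
  f16: (p11, p9, p12) → 16.6151
  f17: (p11, p5, p3) → 32.7601
  f18: (p11, p9, p3) → 12.2872
Σ area = 952.949

Euler characteristic 11−27+18 = 2 ✓


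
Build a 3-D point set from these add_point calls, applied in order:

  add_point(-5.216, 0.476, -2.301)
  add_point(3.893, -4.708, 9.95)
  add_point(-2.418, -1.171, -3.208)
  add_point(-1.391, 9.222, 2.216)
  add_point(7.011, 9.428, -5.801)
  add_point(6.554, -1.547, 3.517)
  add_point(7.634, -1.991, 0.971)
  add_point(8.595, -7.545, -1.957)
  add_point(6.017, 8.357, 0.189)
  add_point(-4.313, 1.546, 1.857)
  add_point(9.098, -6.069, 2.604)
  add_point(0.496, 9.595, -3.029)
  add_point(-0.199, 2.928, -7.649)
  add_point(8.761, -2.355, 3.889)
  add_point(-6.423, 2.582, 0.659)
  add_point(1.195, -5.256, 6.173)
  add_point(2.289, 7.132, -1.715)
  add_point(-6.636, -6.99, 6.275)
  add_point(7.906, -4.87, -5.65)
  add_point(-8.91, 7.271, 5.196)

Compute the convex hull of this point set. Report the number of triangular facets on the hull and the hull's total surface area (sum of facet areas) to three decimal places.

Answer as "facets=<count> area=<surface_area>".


14 of the 20 inputs are extreme points: [0, 1, 2, 3, 4, 7, 8, 10, 11, 12, 13, 17, 18, 19].

Area of each hull facet:
  f1: (p12, p11, p19) → 51.1133
  f2: (p0, p12, p19) → 35.9693
  f3: (p0, p17, p19) → 60.9931
  f4: (p3, p11, p19) → 17.5168
  f5: (p4, p12, p11) → 28.4430
  f6: (p4, p3, p11) → 14.5665
  f7: (p4, p3, p8) → 21.9413
  f8: (p4, p18, p12) → 56.1512
  f9: (p1, p3, p8) → 62.3916
  f10: (p1, p17, p19) → 82.3885
  f11: (p1, p3, p19) → 69.6335
  f12: (p7, p18, p17) → 38.8665
  f13: (p7, p1, p10) → 14.5274
  f14: (p7, p1, p17) → 74.6282
  f15: (p7, p4, p10) → 41.9816
  f16: (p7, p4, p18) → 26.5116
  f17: (p2, p0, p17) → 19.3123
  f18: (p2, p18, p17) → 62.9097
  f19: (p2, p0, p12) → 10.7106
  f20: (p2, p18, p12) → 34.9514
  f21: (p13, p1, p10) → 16.0150
  f22: (p13, p1, p8) → 44.1447
  f23: (p13, p4, p10) → 25.7442
  f24: (p13, p4, p8) → 32.4557
Σ area = 943.867

Check V−E+F: 14 − 36 + 24 = 2.

facets=24 area=943.867


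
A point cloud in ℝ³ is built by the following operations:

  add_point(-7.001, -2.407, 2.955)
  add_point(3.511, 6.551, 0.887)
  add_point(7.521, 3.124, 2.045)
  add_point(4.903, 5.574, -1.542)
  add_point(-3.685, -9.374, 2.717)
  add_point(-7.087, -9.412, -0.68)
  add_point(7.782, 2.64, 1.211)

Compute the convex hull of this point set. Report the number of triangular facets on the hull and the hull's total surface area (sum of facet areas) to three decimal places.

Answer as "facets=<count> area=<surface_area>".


facets=10 area=292.364

Points on the hull: [0, 1, 2, 3, 4, 5, 6] (7 of 7).

Facet areas (half cross-product norm):
  f1: (p4, p6, p5) → 36.2218
  f2: (p4, p0, p5) → 17.8412
  f3: (p3, p6, p5) → 47.1538
  f4: (p3, p0, p5) → 55.6939
  f5: (p3, p0, p1) → 19.9738
  f6: (p2, p4, p6) → 8.2926
  f7: (p2, p4, p0) → 59.8807
  f8: (p2, p0, p1) → 37.4363
  f9: (p2, p3, p6) → 2.4703
  f10: (p2, p3, p1) → 7.3994
Σ area = 292.364

Euler characteristic 7−15+10 = 2 ✓


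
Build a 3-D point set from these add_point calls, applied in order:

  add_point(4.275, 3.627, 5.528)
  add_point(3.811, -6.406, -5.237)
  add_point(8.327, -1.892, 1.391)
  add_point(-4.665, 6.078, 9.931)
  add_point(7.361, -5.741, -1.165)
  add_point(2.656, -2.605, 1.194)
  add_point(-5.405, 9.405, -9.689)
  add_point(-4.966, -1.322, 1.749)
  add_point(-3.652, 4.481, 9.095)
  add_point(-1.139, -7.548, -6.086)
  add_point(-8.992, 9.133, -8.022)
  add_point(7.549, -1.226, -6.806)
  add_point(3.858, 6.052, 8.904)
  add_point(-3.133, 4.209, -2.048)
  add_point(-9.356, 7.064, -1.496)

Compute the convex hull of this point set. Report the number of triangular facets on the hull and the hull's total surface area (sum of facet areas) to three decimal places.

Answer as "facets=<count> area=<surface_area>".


12 of the 15 inputs are extreme points: [1, 2, 3, 4, 6, 7, 8, 9, 10, 11, 12, 14].

Per-facet area ½‖(b−a)×(c−a)‖:
  f1: (p10, p9, p14) → 59.5647
  f2: (p10, p6, p9) → 35.3059
  f3: (p10, p3, p14) → 20.0410
  f4: (p10, p3, p6) → 36.3159
  f5: (p11, p6, p9) → 88.9648
  f6: (p4, p11, p2) → 16.9862
  f7: (p12, p3, p6) → 85.1999
  f8: (p12, p11, p2) → 41.0229
  f9: (p12, p11, p6) → 145.1131
  f10: (p12, p4, p2) → 16.1393
  f11: (p7, p4, p9) → 52.7975
  f12: (p7, p9, p14) → 48.9754
  f13: (p7, p3, p14) → 52.5035
  f14: (p1, p11, p9) → 12.3973
  f15: (p1, p4, p9) → 8.8195
  f16: (p1, p4, p11) → 17.1406
  f17: (p8, p7, p3) → 6.7805
  f18: (p8, p7, p4) → 61.5052
  f19: (p8, p12, p3) → 7.4866
  f20: (p8, p12, p4) → 60.8129
Σ area = 873.873

Euler: V−E+F = 12−30+20 = 2.

facets=20 area=873.873


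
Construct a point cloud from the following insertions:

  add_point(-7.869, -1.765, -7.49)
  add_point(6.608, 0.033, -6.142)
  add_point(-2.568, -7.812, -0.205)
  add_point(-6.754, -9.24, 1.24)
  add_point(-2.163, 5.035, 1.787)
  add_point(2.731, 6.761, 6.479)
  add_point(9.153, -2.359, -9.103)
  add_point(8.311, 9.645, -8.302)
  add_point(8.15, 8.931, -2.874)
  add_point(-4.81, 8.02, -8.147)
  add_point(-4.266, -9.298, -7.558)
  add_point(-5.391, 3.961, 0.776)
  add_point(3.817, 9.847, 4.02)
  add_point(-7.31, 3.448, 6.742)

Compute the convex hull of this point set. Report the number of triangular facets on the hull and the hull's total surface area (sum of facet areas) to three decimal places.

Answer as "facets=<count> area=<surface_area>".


facets=18 area=1043.473

11 of the 14 inputs are extreme points: [0, 2, 3, 5, 6, 7, 8, 9, 10, 12, 13].

Per-facet area ½‖(b−a)×(c−a)‖:
  f1: (p3, p13, p0) → 76.3090
  f2: (p10, p3, p0) → 37.8468
  f3: (p2, p10, p6) → 57.3797
  f4: (p2, p10, p3) → 17.8802
  f5: (p5, p13, p12) → 18.7053
  f6: (p5, p3, p13) → 71.0713
  f7: (p5, p2, p3) → 35.5733
  f8: (p5, p2, p6) → 125.9799
  f9: (p9, p7, p6) → 79.6214
  f10: (p9, p10, p0) → 29.3042
  f11: (p9, p10, p6) → 118.7058
  f12: (p9, p13, p0) → 74.8269
  f13: (p9, p13, p12) → 91.2621
  f14: (p9, p7, p12) → 81.2649
  f15: (p8, p7, p6) → 32.9641
  f16: (p8, p7, p12) → 12.3551
  f17: (p8, p5, p6) → 68.5491
  f18: (p8, p5, p12) → 13.8741
Σ area = 1043.473

Euler characteristic 11−27+18 = 2 ✓


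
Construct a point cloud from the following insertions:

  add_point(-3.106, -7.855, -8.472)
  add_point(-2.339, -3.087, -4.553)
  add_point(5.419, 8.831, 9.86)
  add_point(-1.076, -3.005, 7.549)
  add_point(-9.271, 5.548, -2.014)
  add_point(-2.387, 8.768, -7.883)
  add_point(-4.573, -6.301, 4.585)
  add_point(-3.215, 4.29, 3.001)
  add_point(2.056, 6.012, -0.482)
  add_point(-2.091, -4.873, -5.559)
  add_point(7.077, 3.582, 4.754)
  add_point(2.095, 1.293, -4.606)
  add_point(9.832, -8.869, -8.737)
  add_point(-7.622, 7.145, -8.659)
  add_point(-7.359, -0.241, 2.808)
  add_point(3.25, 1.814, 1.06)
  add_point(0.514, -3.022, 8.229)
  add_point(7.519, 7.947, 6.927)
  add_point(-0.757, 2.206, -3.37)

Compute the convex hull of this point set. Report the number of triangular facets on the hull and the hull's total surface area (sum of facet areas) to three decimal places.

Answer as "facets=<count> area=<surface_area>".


Points on the hull: [0, 2, 3, 4, 5, 6, 10, 12, 13, 14, 16, 17] (12 of 19).

Per-facet area ½‖(b−a)×(c−a)‖:
  f1: (p6, p0, p12) → 85.0262
  f2: (p14, p0, p4) → 55.4044
  f3: (p14, p6, p0) → 45.4037
  f4: (p14, p3, p6) → 19.3269
  f5: (p14, p2, p4) → 66.7224
  f6: (p14, p3, p2) → 56.3336
  f7: (p17, p5, p12) → 181.3801
  f8: (p17, p5, p2) → 31.2585
  f9: (p13, p0, p4) → 54.3493
  f10: (p13, p2, p4) → 62.6962
  f11: (p13, p5, p2) → 46.1456
  f12: (p13, p0, p12) → 94.7855
  f13: (p13, p5, p12) → 56.8465
  f14: (p16, p6, p12) → 69.4202
  f15: (p16, p3, p6) → 3.1142
  f16: (p16, p3, p2) → 10.2992
  f17: (p16, p17, p2) → 23.8847
  f18: (p10, p17, p12) → 19.1268
  f19: (p10, p16, p12) → 91.8389
  f20: (p10, p16, p17) → 21.1121
Σ area = 1094.475

Euler characteristic 12−30+20 = 2 ✓

facets=20 area=1094.475


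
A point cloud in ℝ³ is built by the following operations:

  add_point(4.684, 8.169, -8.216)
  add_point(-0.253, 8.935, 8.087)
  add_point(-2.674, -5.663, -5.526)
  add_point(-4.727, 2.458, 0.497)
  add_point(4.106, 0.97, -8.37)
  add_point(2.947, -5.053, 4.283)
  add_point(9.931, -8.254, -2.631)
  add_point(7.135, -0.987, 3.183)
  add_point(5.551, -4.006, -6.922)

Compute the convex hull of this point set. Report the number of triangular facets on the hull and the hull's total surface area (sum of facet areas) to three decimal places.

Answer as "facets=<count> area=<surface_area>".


Extreme-point indices: [0, 1, 2, 3, 4, 5, 6, 7, 8] — 9 of 9 on the boundary.

Facet areas (half cross-product norm):
  f1: (p0, p1, p3) → 76.4858
  f2: (p5, p1, p3) → 61.8341
  f3: (p8, p0, p6) → 34.1081
  f4: (p8, p0, p4) → 8.6880
  f5: (p7, p5, p6) → 28.2874
  f6: (p7, p5, p1) → 39.4701
  f7: (p7, p0, p6) → 71.9423
  f8: (p7, p0, p1) → 95.0039
  f9: (p2, p5, p6) → 56.4851
  f10: (p2, p8, p6) → 29.5662
  f11: (p2, p5, p3) → 52.1743
  f12: (p2, p8, p4) → 22.8661
  f13: (p2, p0, p3) → 71.2976
  f14: (p2, p0, p4) → 24.9603
Σ area = 673.169

Euler characteristic 9−21+14 = 2 ✓

facets=14 area=673.169


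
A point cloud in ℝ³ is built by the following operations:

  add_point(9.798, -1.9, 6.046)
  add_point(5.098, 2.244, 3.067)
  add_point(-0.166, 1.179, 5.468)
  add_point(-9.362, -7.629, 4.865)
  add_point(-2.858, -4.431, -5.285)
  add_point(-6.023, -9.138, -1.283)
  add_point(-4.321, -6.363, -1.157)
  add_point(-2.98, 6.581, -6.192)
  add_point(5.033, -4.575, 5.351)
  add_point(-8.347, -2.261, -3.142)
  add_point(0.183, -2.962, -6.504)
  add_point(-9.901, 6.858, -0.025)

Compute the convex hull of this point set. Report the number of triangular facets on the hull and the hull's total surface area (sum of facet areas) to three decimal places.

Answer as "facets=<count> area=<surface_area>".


facets=18 area=693.472

Extreme-point indices: [0, 1, 2, 3, 4, 5, 7, 8, 9, 10, 11] — 11 of 12 on the boundary.

Per-facet area ½‖(b−a)×(c−a)‖:
  f1: (p10, p5, p0) → 80.7630
  f2: (p7, p10, p0) → 79.2687
  f3: (p2, p3, p11) → 76.9946
  f4: (p2, p3, p0) → 58.1436
  f5: (p8, p5, p0) → 14.5453
  f6: (p8, p3, p0) → 12.5857
  f7: (p8, p3, p5) → 48.6482
  f8: (p1, p7, p11) → 60.4228
  f9: (p1, p7, p0) → 17.3022
  f10: (p1, p2, p11) → 33.2256
  f11: (p1, p2, p0) → 19.3157
  f12: (p9, p7, p11) → 42.2463
  f13: (p9, p3, p11) → 45.9632
  f14: (p9, p3, p5) → 26.6046
  f15: (p4, p7, p10) → 17.9450
  f16: (p4, p9, p7) → 32.7978
  f17: (p4, p10, p5) → 6.3740
  f18: (p4, p9, p5) → 20.3257
Σ area = 693.472

Check V−E+F: 11 − 27 + 18 = 2.


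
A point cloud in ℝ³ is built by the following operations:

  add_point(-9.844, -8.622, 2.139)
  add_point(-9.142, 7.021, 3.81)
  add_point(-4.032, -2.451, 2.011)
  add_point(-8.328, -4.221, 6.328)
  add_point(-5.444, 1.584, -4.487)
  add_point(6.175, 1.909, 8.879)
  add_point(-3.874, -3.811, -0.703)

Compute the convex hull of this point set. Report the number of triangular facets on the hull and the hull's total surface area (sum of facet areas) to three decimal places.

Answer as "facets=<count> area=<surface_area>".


Points on the hull: [0, 1, 3, 4, 5, 6] (6 of 7).

Area of each hull facet:
  f1: (p4, p1, p0) → 68.0372
  f2: (p4, p1, p5) → 87.0445
  f3: (p3, p5, p0) → 40.0589
  f4: (p3, p1, p0) → 30.8619
  f5: (p3, p1, p5) → 88.5539
  f6: (p6, p5, p0) → 53.4910
  f7: (p6, p4, p0) → 24.0887
  f8: (p6, p4, p5) → 49.7504
Σ area = 441.887

Euler: V−E+F = 6−12+8 = 2.

facets=8 area=441.887


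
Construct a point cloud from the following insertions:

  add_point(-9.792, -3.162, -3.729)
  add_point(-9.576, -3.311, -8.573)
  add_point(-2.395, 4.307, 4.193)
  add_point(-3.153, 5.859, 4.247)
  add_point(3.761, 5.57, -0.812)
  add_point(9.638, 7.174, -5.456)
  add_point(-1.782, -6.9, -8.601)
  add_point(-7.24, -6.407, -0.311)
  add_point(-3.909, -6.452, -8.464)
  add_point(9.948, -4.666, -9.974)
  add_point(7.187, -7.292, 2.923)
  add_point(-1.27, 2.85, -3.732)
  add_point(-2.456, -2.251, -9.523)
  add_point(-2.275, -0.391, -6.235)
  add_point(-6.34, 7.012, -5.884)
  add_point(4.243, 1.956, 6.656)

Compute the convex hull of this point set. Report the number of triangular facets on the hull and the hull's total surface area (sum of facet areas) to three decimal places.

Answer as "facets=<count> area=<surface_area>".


12 of the 16 inputs are extreme points: [0, 1, 3, 5, 6, 7, 8, 9, 10, 12, 14, 15].

Area of each hull facet:
  f1: (p10, p5, p9) → 84.0773
  f2: (p14, p3, p0) → 57.4323
  f3: (p14, p3, p5) → 80.8183
  f4: (p7, p3, p0) → 36.0840
  f5: (p15, p10, p5) → 73.8051
  f6: (p15, p3, p5) → 61.8149
  f7: (p15, p7, p10) → 74.5526
  f8: (p15, p7, p3) → 59.5592
  f9: (p1, p14, p0) → 26.1351
  f10: (p1, p7, p0) → 10.4291
  f11: (p12, p5, p9) → 78.2712
  f12: (p12, p14, p5) → 80.1250
  f13: (p12, p1, p14) → 37.2950
  f14: (p6, p10, p9) → 75.8219
  f15: (p6, p7, p10) → 68.7801
  f16: (p6, p12, p9) → 28.7091
  f17: (p6, p12, p1) → 17.3725
  f18: (p8, p1, p7) → 27.0585
  f19: (p8, p6, p7) → 8.6653
  f20: (p8, p6, p1) → 2.1449
Σ area = 988.951

Euler: V−E+F = 12−30+20 = 2.

facets=20 area=988.951


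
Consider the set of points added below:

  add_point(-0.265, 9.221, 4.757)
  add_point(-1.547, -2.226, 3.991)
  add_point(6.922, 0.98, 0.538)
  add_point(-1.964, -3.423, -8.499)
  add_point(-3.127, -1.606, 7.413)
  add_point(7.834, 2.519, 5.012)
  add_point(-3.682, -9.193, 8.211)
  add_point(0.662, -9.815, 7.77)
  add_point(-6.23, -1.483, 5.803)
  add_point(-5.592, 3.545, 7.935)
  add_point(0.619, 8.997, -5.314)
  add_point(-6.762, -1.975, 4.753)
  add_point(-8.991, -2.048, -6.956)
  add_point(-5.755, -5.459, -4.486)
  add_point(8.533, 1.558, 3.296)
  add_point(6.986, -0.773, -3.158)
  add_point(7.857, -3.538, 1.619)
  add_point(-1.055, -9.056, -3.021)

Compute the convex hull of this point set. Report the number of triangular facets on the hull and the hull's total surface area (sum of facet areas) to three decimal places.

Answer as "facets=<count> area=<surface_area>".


facets=26 area=925.493

Points on the hull: [0, 3, 5, 6, 7, 8, 9, 10, 11, 12, 13, 14, 15, 16, 17] (15 of 18).

Per-facet area ½‖(b−a)×(c−a)‖:
  f1: (p10, p0, p12) → 74.3022
  f2: (p9, p0, p12) → 68.3694
  f3: (p13, p17, p12) → 4.5159
  f4: (p16, p17, p7) → 54.8196
  f5: (p6, p9, p7) → 27.2463
  f6: (p6, p13, p12) → 24.9031
  f7: (p6, p17, p7) → 24.1016
  f8: (p6, p13, p17) → 35.0926
  f9: (p5, p9, p0) → 44.1547
  f10: (p5, p10, p14) → 14.4271
  f11: (p5, p10, p0) → 53.0801
  f12: (p5, p9, p7) → 88.9989
  f13: (p5, p16, p14) → 4.3029
  f14: (p5, p16, p7) → 38.5018
  f15: (p3, p10, p12) → 47.8626
  f16: (p3, p17, p12) → 28.8287
  f17: (p11, p9, p12) → 32.9412
  f18: (p11, p6, p12) → 45.4307
  f19: (p15, p16, p17) → 31.1754
  f20: (p15, p3, p17) → 41.0215
  f21: (p15, p16, p14) → 14.8558
  f22: (p15, p3, p10) → 60.1033
  f23: (p15, p10, p14) → 41.7073
  f24: (p8, p6, p9) → 16.9143
  f25: (p8, p11, p9) → 2.4334
  f26: (p8, p11, p6) → 5.4025
Σ area = 925.493

Euler: V−E+F = 15−39+26 = 2.


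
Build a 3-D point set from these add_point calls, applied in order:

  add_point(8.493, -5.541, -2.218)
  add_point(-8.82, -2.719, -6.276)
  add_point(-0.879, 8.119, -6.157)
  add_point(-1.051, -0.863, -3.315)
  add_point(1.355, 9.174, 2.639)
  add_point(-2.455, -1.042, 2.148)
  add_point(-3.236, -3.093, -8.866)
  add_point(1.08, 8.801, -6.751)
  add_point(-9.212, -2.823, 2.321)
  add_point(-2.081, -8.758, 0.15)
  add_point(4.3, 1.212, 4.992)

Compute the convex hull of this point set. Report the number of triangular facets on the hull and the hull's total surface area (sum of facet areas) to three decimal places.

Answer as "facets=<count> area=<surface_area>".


Points on the hull: [0, 1, 2, 4, 6, 7, 8, 9, 10] (9 of 11).

Facet areas (half cross-product norm):
  f1: (p10, p4, p8) → 62.8307
  f2: (p10, p4, p0) → 40.3783
  f3: (p9, p10, p8) → 59.7180
  f4: (p9, p10, p0) → 57.3142
  f5: (p9, p1, p8) → 39.6566
  f6: (p9, p6, p0) → 58.9660
  f7: (p9, p1, p6) → 32.1867
  f8: (p7, p4, p0) → 76.3429
  f9: (p7, p6, p0) → 86.0727
  f10: (p2, p1, p6) → 36.2875
  f11: (p2, p7, p6) → 11.5300
  f12: (p2, p1, p8) → 57.7981
  f13: (p2, p4, p8) → 70.3876
  f14: (p2, p7, p4) → 9.8565
Σ area = 699.326

Check V−E+F: 9 − 21 + 14 = 2.

facets=14 area=699.326


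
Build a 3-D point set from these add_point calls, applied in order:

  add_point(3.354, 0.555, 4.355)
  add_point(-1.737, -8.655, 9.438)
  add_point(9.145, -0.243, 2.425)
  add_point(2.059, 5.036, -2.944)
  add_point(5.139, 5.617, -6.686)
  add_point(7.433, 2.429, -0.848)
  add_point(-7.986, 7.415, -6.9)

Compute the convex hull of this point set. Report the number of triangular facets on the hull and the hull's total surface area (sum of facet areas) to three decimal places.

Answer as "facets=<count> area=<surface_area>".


Points on the hull: [0, 1, 2, 3, 4, 5, 6] (7 of 7).

Area of each hull facet:
  f1: (p0, p1, p6) → 96.6515
  f2: (p0, p1, p2) → 32.2322
  f3: (p4, p1, p6) → 146.5923
  f4: (p4, p1, p2) → 82.0873
  f5: (p5, p0, p2) → 13.7368
  f6: (p5, p4, p2) → 2.8857
  f7: (p3, p5, p0) → 21.5323
  f8: (p3, p5, p4) → 15.0247
  f9: (p3, p0, p6) → 40.0279
  f10: (p3, p4, p6) → 25.9530
Σ area = 476.724

Check V−E+F: 7 − 15 + 10 = 2.

facets=10 area=476.724


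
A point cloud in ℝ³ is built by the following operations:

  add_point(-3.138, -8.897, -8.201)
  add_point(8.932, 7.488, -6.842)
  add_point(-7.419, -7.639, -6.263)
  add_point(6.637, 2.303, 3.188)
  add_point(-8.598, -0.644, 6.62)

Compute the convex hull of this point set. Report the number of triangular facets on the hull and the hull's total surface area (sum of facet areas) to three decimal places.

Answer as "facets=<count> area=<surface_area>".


5 of the 5 inputs are extreme points: [0, 1, 2, 3, 4].

Per-facet area ½‖(b−a)×(c−a)‖:
  f1: (p2, p1, p4) → 159.0121
  f2: (p2, p0, p4) → 30.0503
  f3: (p2, p0, p1) → 47.5310
  f4: (p3, p1, p4) → 81.1795
  f5: (p3, p0, p4) → 130.5490
  f6: (p3, p0, p1) → 106.5583
Σ area = 554.880

Euler: V−E+F = 5−9+6 = 2.

facets=6 area=554.880


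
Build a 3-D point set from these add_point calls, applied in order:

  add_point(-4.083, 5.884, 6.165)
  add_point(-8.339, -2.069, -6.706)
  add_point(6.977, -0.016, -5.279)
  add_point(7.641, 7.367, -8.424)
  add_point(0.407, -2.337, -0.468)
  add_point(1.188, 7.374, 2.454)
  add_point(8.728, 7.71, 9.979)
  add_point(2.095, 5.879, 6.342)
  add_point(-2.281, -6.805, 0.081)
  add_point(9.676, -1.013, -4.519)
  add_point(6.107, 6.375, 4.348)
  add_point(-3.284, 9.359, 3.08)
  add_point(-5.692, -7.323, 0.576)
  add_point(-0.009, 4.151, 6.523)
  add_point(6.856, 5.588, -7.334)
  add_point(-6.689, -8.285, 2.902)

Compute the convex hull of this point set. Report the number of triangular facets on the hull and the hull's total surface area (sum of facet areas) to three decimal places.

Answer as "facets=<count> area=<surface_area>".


facets=14 area=905.841

Points on the hull: [0, 1, 3, 6, 8, 9, 11, 12, 15] (9 of 16).

Area of each hull facet:
  f1: (p6, p15, p9) → 161.5183
  f2: (p3, p9, p1) → 84.0992
  f3: (p3, p11, p1) → 120.4036
  f4: (p3, p6, p9) → 79.6816
  f5: (p3, p6, p11) → 108.0647
  f6: (p8, p9, p1) → 71.7707
  f7: (p8, p15, p9) → 9.1274
  f8: (p0, p11, p1) → 36.7986
  f9: (p0, p15, p1) → 81.2703
  f10: (p0, p6, p11) → 31.7134
  f11: (p0, p6, p15) → 92.9670
  f12: (p12, p15, p1) → 8.1826
  f13: (p12, p8, p1) → 16.2585
  f14: (p12, p8, p15) → 3.9855
Σ area = 905.841

Euler: V−E+F = 9−21+14 = 2.


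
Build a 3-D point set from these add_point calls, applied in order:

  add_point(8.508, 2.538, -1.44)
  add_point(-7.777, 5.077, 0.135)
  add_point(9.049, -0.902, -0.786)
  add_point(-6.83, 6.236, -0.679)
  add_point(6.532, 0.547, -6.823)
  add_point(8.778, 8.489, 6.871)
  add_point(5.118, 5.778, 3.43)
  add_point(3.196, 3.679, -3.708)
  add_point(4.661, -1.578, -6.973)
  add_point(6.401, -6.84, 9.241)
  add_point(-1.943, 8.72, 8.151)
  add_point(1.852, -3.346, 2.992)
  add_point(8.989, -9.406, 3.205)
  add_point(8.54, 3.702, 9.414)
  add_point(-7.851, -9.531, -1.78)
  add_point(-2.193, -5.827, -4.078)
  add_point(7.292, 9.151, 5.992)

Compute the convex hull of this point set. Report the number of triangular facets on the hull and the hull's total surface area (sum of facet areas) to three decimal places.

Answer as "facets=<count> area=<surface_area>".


facets=24 area=1002.748

Points on the hull: [0, 1, 2, 3, 4, 5, 7, 8, 9, 10, 12, 13, 14, 16] (14 of 17).

Area of each hull facet:
  f1: (p5, p12, p2) → 51.3183
  f2: (p5, p12, p13) → 31.6384
  f3: (p9, p12, p14) → 61.5656
  f4: (p9, p12, p13) → 36.2115
  f5: (p4, p5, p16) → 13.8899
  f6: (p4, p12, p2) → 25.7173
  f7: (p10, p3, p16) → 47.4336
  f8: (p10, p5, p16) → 6.6143
  f9: (p10, p5, p13) → 29.2036
  f10: (p10, p9, p13) → 61.0376
  f11: (p10, p9, p14) → 154.8418
  f12: (p7, p3, p16) → 63.9561
  f13: (p7, p4, p16) → 28.1942
  f14: (p7, p4, p3) → 15.5863
  f15: (p0, p5, p2) → 16.5147
  f16: (p0, p4, p2) → 10.6941
  f17: (p0, p4, p5) → 12.1434
  f18: (p8, p4, p3) → 21.5357
  f19: (p8, p3, p14) → 105.3076
  f20: (p8, p4, p12) → 18.8864
  f21: (p8, p12, p14) → 101.9691
  f22: (p1, p3, p14) → 9.8947
  f23: (p1, p10, p14) → 69.7419
  f24: (p1, p10, p3) → 8.8523
Σ area = 1002.748

Euler: V−E+F = 14−36+24 = 2.


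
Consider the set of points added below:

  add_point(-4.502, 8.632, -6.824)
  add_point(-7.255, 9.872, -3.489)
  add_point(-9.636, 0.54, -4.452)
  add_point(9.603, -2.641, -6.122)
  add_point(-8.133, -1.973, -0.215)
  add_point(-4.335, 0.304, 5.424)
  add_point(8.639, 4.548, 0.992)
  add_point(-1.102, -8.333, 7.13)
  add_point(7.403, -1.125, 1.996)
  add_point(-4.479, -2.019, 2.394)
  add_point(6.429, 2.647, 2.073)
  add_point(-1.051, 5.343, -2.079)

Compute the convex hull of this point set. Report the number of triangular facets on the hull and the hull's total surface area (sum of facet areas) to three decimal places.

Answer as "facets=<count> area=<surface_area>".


Points on the hull: [0, 1, 2, 3, 4, 5, 6, 7, 8] (9 of 12).

Area of each hull facet:
  f1: (p7, p3, p2) → 140.9649
  f2: (p0, p3, p2) → 88.6081
  f3: (p0, p1, p2) → 21.3794
  f4: (p0, p6, p3) → 80.1056
  f5: (p0, p6, p1) → 34.7801
  f6: (p5, p6, p1) → 93.7993
  f7: (p5, p6, p7) → 67.2920
  f8: (p8, p7, p3) → 46.2519
  f9: (p8, p6, p3) → 25.1531
  f10: (p8, p6, p7) → 22.5362
  f11: (p4, p7, p2) → 11.0615
  f12: (p4, p5, p7) → 33.6039
  f13: (p4, p1, p2) → 23.6414
  f14: (p4, p5, p1) → 43.7697
Σ area = 732.947

Check V−E+F: 9 − 21 + 14 = 2.

facets=14 area=732.947


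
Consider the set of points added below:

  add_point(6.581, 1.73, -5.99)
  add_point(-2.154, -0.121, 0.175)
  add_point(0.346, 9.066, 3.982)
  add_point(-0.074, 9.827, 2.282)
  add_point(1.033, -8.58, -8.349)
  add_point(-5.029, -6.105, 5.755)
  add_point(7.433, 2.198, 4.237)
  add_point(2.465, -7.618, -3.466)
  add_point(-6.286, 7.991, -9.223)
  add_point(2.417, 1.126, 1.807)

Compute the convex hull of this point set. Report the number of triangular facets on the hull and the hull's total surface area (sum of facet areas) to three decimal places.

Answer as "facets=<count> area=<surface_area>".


Hull vertices (8/10): indices [0, 2, 3, 4, 5, 6, 7, 8].

Triangle areas on the boundary:
  f1: (p4, p5, p8) → 136.1957
  f2: (p2, p5, p8) → 119.1004
  f3: (p2, p5, p6) → 72.6704
  f4: (p0, p4, p8) → 87.3055
  f5: (p7, p5, p6) → 76.6682
  f6: (p7, p4, p5) → 25.3472
  f7: (p7, p0, p6) → 53.2941
  f8: (p7, p0, p4) → 27.2135
  f9: (p3, p2, p6) → 8.3771
  f10: (p3, p0, p6) → 54.7096
  f11: (p3, p2, p8) → 7.1431
  f12: (p3, p0, p8) → 81.1774
Σ area = 749.202

Euler characteristic 8−18+12 = 2 ✓

facets=12 area=749.202


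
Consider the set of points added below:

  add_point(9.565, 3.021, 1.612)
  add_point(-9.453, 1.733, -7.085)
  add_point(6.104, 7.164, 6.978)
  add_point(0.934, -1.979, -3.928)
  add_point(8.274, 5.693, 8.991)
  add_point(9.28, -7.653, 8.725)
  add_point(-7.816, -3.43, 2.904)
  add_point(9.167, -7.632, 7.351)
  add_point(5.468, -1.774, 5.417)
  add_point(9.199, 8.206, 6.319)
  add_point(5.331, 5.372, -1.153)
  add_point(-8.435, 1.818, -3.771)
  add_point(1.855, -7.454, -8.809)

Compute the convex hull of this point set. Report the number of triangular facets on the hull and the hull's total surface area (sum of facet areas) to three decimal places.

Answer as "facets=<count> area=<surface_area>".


facets=18 area=882.548

Hull vertices (11/13): indices [0, 1, 2, 4, 5, 6, 7, 9, 10, 11, 12].

Triangle areas on the boundary:
  f1: (p7, p5, p0) → 7.3081
  f2: (p7, p12, p0) → 97.0908
  f3: (p7, p12, p5) → 4.1111
  f4: (p10, p12, p1) → 102.7286
  f5: (p10, p12, p0) → 42.6666
  f6: (p6, p12, p1) → 79.7146
  f7: (p6, p12, p5) → 134.0774
  f8: (p9, p5, p0) → 43.6494
  f9: (p9, p10, p0) → 19.5496
  f10: (p9, p2, p1) → 28.3935
  f11: (p9, p10, p1) → 46.2108
  f12: (p11, p2, p1) → 20.5355
  f13: (p11, p6, p1) → 9.6714
  f14: (p11, p6, p2) → 75.8129
  f15: (p4, p9, p5) → 19.6658
  f16: (p4, p9, p2) → 5.1571
  f17: (p4, p6, p5) → 118.8036
  f18: (p4, p6, p2) → 27.4018
Σ area = 882.548

Euler: V−E+F = 11−27+18 = 2.


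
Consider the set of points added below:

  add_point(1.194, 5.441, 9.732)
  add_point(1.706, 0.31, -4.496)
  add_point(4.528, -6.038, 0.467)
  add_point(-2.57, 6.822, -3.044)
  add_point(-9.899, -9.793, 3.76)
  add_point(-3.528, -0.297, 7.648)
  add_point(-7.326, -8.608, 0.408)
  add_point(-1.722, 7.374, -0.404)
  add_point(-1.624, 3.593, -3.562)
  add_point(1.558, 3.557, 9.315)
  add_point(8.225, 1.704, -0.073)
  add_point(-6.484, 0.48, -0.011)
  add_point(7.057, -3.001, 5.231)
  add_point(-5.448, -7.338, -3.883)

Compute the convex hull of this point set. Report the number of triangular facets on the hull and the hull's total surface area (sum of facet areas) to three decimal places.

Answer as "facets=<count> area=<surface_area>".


Extreme-point indices: [0, 1, 2, 3, 4, 5, 6, 7, 8, 9, 10, 11, 12, 13] — 14 of 14 on the boundary.

Area of each hull facet:
  f1: (p0, p7, p10) → 57.4643
  f2: (p12, p0, p10) → 40.0617
  f3: (p11, p13, p4) → 39.6167
  f4: (p11, p5, p4) → 45.3322
  f5: (p11, p0, p7) → 44.9387
  f6: (p11, p5, p0) → 29.1645
  f7: (p6, p13, p4) → 2.4644
  f8: (p2, p12, p10) → 21.8743
  f9: (p2, p1, p10) → 30.3034
  f10: (p2, p1, p13) → 41.9387
  f11: (p2, p6, p13) → 26.5823
  f12: (p2, p12, p4) → 44.4228
  f13: (p2, p6, p4) → 20.7462
  f14: (p9, p12, p0) → 4.7121
  f15: (p9, p5, p0) → 5.7109
  f16: (p9, p12, p4) → 84.2236
  f17: (p9, p5, p4) → 12.7302
  f18: (p3, p11, p7) → 11.3587
  f19: (p3, p11, p13) → 31.0473
  f20: (p3, p7, p10) → 15.8947
  f21: (p3, p1, p10) → 31.0893
  f22: (p8, p1, p13) → 25.0095
  f23: (p8, p3, p13) → 11.6338
  f24: (p8, p3, p1) → 3.9023
Σ area = 682.223

Euler: V−E+F = 14−36+24 = 2.

facets=24 area=682.223


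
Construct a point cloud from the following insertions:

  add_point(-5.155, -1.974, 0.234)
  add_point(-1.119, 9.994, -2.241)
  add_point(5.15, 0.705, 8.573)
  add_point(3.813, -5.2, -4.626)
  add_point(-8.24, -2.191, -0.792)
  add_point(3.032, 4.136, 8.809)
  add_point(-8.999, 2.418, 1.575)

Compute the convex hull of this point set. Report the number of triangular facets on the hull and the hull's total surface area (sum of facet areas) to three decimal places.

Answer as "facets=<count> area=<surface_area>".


facets=8 area=472.940

Extreme-point indices: [1, 2, 3, 4, 5, 6] — 6 of 7 on the boundary.

Area of each hull facet:
  f1: (p3, p1, p2) → 102.3172
  f2: (p5, p2, p6) → 27.1267
  f3: (p5, p1, p6) → 71.3786
  f4: (p5, p1, p2) → 23.1410
  f5: (p4, p2, p6) → 41.5594
  f6: (p4, p3, p2) → 90.7085
  f7: (p4, p1, p6) → 28.6345
  f8: (p4, p3, p1) → 88.0741
Σ area = 472.940

Euler characteristic 6−12+8 = 2 ✓


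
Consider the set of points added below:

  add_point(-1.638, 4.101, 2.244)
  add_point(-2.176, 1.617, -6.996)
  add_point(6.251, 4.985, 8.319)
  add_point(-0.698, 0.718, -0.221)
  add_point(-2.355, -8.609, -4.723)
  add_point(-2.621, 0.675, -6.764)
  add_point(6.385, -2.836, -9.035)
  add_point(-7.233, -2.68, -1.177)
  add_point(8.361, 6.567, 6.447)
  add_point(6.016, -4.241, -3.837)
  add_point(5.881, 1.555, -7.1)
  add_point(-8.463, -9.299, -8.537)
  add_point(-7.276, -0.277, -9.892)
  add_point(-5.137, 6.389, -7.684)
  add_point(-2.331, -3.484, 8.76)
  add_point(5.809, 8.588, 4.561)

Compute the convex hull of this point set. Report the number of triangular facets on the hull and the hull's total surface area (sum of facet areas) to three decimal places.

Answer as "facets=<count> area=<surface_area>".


facets=22 area=915.413

Extreme-point indices: [0, 2, 4, 6, 7, 8, 9, 10, 11, 12, 13, 14, 15] — 13 of 16 on the boundary.

Triangle areas on the boundary:
  f1: (p6, p12, p11) → 63.9296
  f2: (p7, p12, p11) → 38.0771
  f3: (p7, p14, p11) → 41.3115
  f4: (p10, p6, p8) → 26.4285
  f5: (p4, p14, p11) → 44.3028
  f6: (p4, p6, p11) → 35.4960
  f7: (p9, p6, p8) → 36.2092
  f8: (p9, p4, p14) → 66.1811
  f9: (p9, p4, p6) → 25.4877
  f10: (p13, p7, p12) → 33.1398
  f11: (p13, p6, p12) → 50.6244
  f12: (p13, p10, p6) → 26.0770
  f13: (p15, p10, p8) → 25.3336
  f14: (p15, p13, p10) → 80.8183
  f15: (p0, p7, p14) → 44.3015
  f16: (p0, p13, p7) → 47.1186
  f17: (p0, p15, p14) → 43.4551
  f18: (p0, p15, p13) → 44.4123
  f19: (p2, p15, p8) → 6.0464
  f20: (p2, p15, p14) → 28.1455
  f21: (p2, p9, p8) → 24.3806
  f22: (p2, p9, p14) → 84.1362
Σ area = 915.413

Euler: V−E+F = 13−33+22 = 2.


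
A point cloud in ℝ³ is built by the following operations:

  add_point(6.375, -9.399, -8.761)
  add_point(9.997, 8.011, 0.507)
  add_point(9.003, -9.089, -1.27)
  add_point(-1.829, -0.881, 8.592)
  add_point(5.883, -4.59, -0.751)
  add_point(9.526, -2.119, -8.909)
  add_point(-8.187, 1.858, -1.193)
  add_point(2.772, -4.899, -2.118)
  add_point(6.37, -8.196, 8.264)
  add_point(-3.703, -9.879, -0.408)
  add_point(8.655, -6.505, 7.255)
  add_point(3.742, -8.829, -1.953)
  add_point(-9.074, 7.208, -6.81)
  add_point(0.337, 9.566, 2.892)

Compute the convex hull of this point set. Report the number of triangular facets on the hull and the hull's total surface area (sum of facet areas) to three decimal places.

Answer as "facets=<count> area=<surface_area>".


Extreme-point indices: [0, 1, 2, 3, 5, 6, 8, 9, 10, 12, 13] — 11 of 14 on the boundary.

Triangle areas on the boundary:
  f1: (p5, p1, p12) → 134.7468
  f2: (p0, p9, p12) → 124.5156
  f3: (p0, p5, p12) → 82.8412
  f4: (p13, p1, p12) → 61.2044
  f5: (p13, p3, p1) → 60.2210
  f6: (p6, p9, p12) → 33.8909
  f7: (p6, p3, p9) → 67.2664
  f8: (p6, p13, p12) → 47.3106
  f9: (p6, p13, p3) → 63.3158
  f10: (p8, p3, p9) → 65.4672
  f11: (p2, p0, p9) → 48.8299
  f12: (p2, p8, p9) → 59.9565
  f13: (p2, p0, p5) → 31.1620
  f14: (p2, p5, p1) → 71.6402
  f15: (p10, p3, p1) → 91.5956
  f16: (p10, p8, p3) → 16.2378
  f17: (p10, p2, p1) → 70.8672
  f18: (p10, p2, p8) → 13.2083
Σ area = 1144.278

Euler: V−E+F = 11−27+18 = 2.

facets=18 area=1144.278


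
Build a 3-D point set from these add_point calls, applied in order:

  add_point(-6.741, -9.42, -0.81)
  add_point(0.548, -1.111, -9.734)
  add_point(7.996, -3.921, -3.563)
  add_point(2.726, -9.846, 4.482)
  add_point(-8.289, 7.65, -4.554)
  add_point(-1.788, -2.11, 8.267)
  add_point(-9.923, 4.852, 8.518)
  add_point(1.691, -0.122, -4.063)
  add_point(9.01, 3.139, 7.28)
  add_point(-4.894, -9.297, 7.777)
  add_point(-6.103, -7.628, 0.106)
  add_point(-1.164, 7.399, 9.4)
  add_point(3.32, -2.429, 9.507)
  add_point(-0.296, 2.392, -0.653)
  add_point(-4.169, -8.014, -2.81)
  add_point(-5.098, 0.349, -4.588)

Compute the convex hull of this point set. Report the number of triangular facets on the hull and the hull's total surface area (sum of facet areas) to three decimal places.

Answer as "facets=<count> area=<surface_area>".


facets=18 area=1080.045

11 of the 16 inputs are extreme points: [0, 1, 2, 3, 4, 6, 8, 9, 11, 12, 14].

Triangle areas on the boundary:
  f1: (p12, p3, p8) → 33.1200
  f2: (p4, p1, p8) → 128.7670
  f3: (p4, p0, p6) → 108.3496
  f4: (p4, p0, p1) → 93.8511
  f5: (p2, p3, p8) → 70.5137
  f6: (p2, p1, p8) → 59.3812
  f7: (p11, p12, p6) → 48.9799
  f8: (p11, p12, p8) → 42.1559
  f9: (p11, p4, p6) → 61.5116
  f10: (p11, p4, p8) → 85.2083
  f11: (p9, p12, p6) → 76.3591
  f12: (p9, p12, p3) → 36.4730
  f13: (p9, p0, p6) → 66.0305
  f14: (p9, p0, p3) → 35.8375
  f15: (p14, p0, p1) → 7.2528
  f16: (p14, p2, p1) → 52.9778
  f17: (p14, p0, p3) → 18.0978
  f18: (p14, p2, p3) → 55.1779
Σ area = 1080.045

Euler: V−E+F = 11−27+18 = 2.


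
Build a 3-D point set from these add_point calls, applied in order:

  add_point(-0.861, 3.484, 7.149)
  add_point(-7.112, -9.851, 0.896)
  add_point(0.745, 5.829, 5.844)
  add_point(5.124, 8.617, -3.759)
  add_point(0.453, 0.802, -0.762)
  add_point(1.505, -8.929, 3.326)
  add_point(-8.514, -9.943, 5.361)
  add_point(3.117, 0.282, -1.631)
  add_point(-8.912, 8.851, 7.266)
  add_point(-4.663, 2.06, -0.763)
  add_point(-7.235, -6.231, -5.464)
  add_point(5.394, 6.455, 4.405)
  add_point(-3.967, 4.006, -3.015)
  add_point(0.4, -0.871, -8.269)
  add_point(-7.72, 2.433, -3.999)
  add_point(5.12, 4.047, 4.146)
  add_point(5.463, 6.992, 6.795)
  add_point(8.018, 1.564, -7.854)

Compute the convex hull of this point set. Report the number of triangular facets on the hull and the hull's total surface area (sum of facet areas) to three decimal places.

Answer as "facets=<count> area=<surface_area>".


facets=18 area=1007.303

11 of the 18 inputs are extreme points: [0, 1, 3, 5, 6, 8, 10, 13, 14, 16, 17].

Area of each hull facet:
  f1: (p14, p6, p8) → 100.2426
  f2: (p3, p16, p8) → 77.4560
  f3: (p3, p16, p17) → 43.5914
  f4: (p3, p14, p8) → 91.8189
  f5: (p3, p13, p17) → 34.6156
  f6: (p3, p14, p13) → 55.8246
  f7: (p0, p6, p8) → 75.0853
  f8: (p0, p16, p8) → 31.1312
  f9: (p0, p16, p6) → 30.3712
  f10: (p5, p16, p17) → 116.5100
  f11: (p5, p16, p6) → 82.6177
  f12: (p10, p14, p6) → 50.0577
  f13: (p10, p14, p13) → 38.2653
  f14: (p10, p13, p17) → 17.1663
  f15: (p10, p5, p17) → 99.7601
  f16: (p1, p5, p6) → 21.0545
  f17: (p1, p10, p6) → 9.4625
  f18: (p1, p10, p5) → 32.2718
Σ area = 1007.303

Euler: V−E+F = 11−27+18 = 2.
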